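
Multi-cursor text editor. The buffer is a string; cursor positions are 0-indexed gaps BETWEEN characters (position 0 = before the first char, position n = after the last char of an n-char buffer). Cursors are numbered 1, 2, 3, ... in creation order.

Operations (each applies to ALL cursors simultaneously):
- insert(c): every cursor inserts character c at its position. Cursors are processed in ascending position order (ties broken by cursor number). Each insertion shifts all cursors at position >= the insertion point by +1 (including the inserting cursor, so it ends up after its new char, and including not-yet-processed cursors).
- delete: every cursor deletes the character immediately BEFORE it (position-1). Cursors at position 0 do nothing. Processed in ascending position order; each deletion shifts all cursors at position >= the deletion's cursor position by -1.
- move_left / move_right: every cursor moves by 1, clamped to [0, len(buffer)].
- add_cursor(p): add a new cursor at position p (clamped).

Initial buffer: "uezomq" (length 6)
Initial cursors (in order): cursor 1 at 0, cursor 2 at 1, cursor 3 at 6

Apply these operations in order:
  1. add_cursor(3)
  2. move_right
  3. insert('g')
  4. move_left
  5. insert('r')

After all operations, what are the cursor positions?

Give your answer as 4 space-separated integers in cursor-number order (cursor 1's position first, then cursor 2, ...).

Answer: 2 5 13 9

Derivation:
After op 1 (add_cursor(3)): buffer="uezomq" (len 6), cursors c1@0 c2@1 c4@3 c3@6, authorship ......
After op 2 (move_right): buffer="uezomq" (len 6), cursors c1@1 c2@2 c4@4 c3@6, authorship ......
After op 3 (insert('g')): buffer="ugegzogmqg" (len 10), cursors c1@2 c2@4 c4@7 c3@10, authorship .1.2..4..3
After op 4 (move_left): buffer="ugegzogmqg" (len 10), cursors c1@1 c2@3 c4@6 c3@9, authorship .1.2..4..3
After op 5 (insert('r')): buffer="urgergzorgmqrg" (len 14), cursors c1@2 c2@5 c4@9 c3@13, authorship .11.22..44..33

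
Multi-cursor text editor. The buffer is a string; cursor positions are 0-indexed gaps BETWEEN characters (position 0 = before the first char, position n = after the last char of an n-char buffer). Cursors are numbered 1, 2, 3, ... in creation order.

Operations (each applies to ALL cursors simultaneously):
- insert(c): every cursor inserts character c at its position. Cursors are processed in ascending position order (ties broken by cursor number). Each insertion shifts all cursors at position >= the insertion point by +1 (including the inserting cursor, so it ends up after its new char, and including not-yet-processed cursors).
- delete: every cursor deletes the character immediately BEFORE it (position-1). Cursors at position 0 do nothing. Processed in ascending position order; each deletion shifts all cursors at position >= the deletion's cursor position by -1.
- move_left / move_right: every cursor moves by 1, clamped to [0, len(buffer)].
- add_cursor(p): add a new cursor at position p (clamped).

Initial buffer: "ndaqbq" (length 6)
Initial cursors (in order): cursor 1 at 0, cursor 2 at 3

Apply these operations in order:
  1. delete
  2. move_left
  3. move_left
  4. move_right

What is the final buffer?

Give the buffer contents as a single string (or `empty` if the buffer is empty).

Answer: ndqbq

Derivation:
After op 1 (delete): buffer="ndqbq" (len 5), cursors c1@0 c2@2, authorship .....
After op 2 (move_left): buffer="ndqbq" (len 5), cursors c1@0 c2@1, authorship .....
After op 3 (move_left): buffer="ndqbq" (len 5), cursors c1@0 c2@0, authorship .....
After op 4 (move_right): buffer="ndqbq" (len 5), cursors c1@1 c2@1, authorship .....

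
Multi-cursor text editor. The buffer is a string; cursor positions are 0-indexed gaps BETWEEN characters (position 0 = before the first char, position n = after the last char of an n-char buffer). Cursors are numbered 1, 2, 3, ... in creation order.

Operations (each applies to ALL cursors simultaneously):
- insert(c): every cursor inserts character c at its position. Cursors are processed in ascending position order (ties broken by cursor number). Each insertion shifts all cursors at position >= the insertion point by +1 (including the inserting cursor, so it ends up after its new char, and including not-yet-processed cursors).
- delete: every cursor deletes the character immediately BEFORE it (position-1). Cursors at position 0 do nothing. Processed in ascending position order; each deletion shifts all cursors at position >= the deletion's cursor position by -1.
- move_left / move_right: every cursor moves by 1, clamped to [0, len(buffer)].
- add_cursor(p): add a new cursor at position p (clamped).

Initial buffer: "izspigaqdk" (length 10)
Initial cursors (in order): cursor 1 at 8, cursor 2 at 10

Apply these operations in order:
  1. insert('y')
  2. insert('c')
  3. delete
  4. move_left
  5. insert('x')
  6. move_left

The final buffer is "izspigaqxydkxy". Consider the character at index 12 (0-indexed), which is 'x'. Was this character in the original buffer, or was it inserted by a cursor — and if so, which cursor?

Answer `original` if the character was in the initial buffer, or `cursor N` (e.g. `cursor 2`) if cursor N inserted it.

Answer: cursor 2

Derivation:
After op 1 (insert('y')): buffer="izspigaqydky" (len 12), cursors c1@9 c2@12, authorship ........1..2
After op 2 (insert('c')): buffer="izspigaqycdkyc" (len 14), cursors c1@10 c2@14, authorship ........11..22
After op 3 (delete): buffer="izspigaqydky" (len 12), cursors c1@9 c2@12, authorship ........1..2
After op 4 (move_left): buffer="izspigaqydky" (len 12), cursors c1@8 c2@11, authorship ........1..2
After op 5 (insert('x')): buffer="izspigaqxydkxy" (len 14), cursors c1@9 c2@13, authorship ........11..22
After op 6 (move_left): buffer="izspigaqxydkxy" (len 14), cursors c1@8 c2@12, authorship ........11..22
Authorship (.=original, N=cursor N): . . . . . . . . 1 1 . . 2 2
Index 12: author = 2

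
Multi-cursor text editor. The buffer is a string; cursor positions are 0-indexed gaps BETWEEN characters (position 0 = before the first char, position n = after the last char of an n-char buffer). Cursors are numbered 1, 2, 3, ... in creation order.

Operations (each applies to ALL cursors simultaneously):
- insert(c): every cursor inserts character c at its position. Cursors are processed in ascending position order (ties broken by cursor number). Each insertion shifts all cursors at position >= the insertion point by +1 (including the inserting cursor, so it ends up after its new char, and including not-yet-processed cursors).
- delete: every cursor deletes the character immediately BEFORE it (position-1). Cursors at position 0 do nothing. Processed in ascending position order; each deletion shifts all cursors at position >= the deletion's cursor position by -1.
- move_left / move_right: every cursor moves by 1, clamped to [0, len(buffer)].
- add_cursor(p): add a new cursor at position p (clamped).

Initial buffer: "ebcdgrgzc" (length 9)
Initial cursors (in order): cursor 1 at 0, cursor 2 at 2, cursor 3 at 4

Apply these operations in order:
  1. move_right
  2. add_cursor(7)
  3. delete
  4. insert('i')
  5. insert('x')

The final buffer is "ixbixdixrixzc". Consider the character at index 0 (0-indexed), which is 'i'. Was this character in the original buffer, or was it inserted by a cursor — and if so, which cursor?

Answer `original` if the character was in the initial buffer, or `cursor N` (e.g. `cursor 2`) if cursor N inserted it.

After op 1 (move_right): buffer="ebcdgrgzc" (len 9), cursors c1@1 c2@3 c3@5, authorship .........
After op 2 (add_cursor(7)): buffer="ebcdgrgzc" (len 9), cursors c1@1 c2@3 c3@5 c4@7, authorship .........
After op 3 (delete): buffer="bdrzc" (len 5), cursors c1@0 c2@1 c3@2 c4@3, authorship .....
After op 4 (insert('i')): buffer="ibidirizc" (len 9), cursors c1@1 c2@3 c3@5 c4@7, authorship 1.2.3.4..
After op 5 (insert('x')): buffer="ixbixdixrixzc" (len 13), cursors c1@2 c2@5 c3@8 c4@11, authorship 11.22.33.44..
Authorship (.=original, N=cursor N): 1 1 . 2 2 . 3 3 . 4 4 . .
Index 0: author = 1

Answer: cursor 1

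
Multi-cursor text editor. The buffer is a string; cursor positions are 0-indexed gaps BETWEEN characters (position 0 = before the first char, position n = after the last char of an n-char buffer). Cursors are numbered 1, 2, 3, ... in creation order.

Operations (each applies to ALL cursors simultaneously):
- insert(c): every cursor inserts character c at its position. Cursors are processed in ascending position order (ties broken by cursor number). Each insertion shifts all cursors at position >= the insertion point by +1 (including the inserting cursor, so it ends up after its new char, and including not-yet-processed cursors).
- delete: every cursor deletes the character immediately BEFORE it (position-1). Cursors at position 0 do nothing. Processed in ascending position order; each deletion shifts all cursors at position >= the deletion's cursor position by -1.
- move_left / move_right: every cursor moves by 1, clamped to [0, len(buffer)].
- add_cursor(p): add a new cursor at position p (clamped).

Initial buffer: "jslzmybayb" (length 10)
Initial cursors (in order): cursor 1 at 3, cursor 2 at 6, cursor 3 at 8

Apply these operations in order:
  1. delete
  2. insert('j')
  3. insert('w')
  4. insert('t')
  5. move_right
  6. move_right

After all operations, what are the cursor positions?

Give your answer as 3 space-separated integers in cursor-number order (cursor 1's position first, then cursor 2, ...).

Answer: 7 12 16

Derivation:
After op 1 (delete): buffer="jszmbyb" (len 7), cursors c1@2 c2@4 c3@5, authorship .......
After op 2 (insert('j')): buffer="jsjzmjbjyb" (len 10), cursors c1@3 c2@6 c3@8, authorship ..1..2.3..
After op 3 (insert('w')): buffer="jsjwzmjwbjwyb" (len 13), cursors c1@4 c2@8 c3@11, authorship ..11..22.33..
After op 4 (insert('t')): buffer="jsjwtzmjwtbjwtyb" (len 16), cursors c1@5 c2@10 c3@14, authorship ..111..222.333..
After op 5 (move_right): buffer="jsjwtzmjwtbjwtyb" (len 16), cursors c1@6 c2@11 c3@15, authorship ..111..222.333..
After op 6 (move_right): buffer="jsjwtzmjwtbjwtyb" (len 16), cursors c1@7 c2@12 c3@16, authorship ..111..222.333..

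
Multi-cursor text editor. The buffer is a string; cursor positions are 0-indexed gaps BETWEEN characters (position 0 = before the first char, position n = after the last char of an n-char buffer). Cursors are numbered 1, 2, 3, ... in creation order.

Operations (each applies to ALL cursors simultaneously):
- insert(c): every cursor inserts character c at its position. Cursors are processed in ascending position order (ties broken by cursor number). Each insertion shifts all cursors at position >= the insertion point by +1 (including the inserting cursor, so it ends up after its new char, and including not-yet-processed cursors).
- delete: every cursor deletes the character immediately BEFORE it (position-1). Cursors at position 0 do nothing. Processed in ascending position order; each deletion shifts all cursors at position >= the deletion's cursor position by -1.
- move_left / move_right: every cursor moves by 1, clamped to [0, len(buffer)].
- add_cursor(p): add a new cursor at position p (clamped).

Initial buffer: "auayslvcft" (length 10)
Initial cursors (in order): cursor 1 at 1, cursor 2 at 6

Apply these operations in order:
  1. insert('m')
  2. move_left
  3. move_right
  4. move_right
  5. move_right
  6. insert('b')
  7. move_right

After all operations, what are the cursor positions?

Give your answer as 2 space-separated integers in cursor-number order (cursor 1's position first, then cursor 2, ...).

After op 1 (insert('m')): buffer="amuayslmvcft" (len 12), cursors c1@2 c2@8, authorship .1.....2....
After op 2 (move_left): buffer="amuayslmvcft" (len 12), cursors c1@1 c2@7, authorship .1.....2....
After op 3 (move_right): buffer="amuayslmvcft" (len 12), cursors c1@2 c2@8, authorship .1.....2....
After op 4 (move_right): buffer="amuayslmvcft" (len 12), cursors c1@3 c2@9, authorship .1.....2....
After op 5 (move_right): buffer="amuayslmvcft" (len 12), cursors c1@4 c2@10, authorship .1.....2....
After op 6 (insert('b')): buffer="amuabyslmvcbft" (len 14), cursors c1@5 c2@12, authorship .1..1...2..2..
After op 7 (move_right): buffer="amuabyslmvcbft" (len 14), cursors c1@6 c2@13, authorship .1..1...2..2..

Answer: 6 13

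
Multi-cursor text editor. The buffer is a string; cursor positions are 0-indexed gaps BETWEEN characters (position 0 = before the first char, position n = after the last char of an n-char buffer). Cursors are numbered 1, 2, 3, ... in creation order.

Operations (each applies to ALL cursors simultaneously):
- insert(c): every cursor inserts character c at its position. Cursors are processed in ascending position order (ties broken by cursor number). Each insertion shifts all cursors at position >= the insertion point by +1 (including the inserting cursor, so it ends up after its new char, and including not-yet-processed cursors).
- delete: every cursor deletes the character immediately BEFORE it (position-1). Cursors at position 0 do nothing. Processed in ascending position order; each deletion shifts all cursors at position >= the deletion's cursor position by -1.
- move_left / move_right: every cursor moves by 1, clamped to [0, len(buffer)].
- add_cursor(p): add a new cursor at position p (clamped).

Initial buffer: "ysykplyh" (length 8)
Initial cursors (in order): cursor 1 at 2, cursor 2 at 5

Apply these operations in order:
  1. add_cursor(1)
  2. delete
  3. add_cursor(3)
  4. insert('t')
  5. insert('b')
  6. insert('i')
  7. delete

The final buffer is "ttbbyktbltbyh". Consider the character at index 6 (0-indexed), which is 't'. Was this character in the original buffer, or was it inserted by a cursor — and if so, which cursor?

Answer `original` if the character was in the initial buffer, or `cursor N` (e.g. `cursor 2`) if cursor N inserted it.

Answer: cursor 2

Derivation:
After op 1 (add_cursor(1)): buffer="ysykplyh" (len 8), cursors c3@1 c1@2 c2@5, authorship ........
After op 2 (delete): buffer="yklyh" (len 5), cursors c1@0 c3@0 c2@2, authorship .....
After op 3 (add_cursor(3)): buffer="yklyh" (len 5), cursors c1@0 c3@0 c2@2 c4@3, authorship .....
After op 4 (insert('t')): buffer="ttyktltyh" (len 9), cursors c1@2 c3@2 c2@5 c4@7, authorship 13..2.4..
After op 5 (insert('b')): buffer="ttbbyktbltbyh" (len 13), cursors c1@4 c3@4 c2@8 c4@11, authorship 1313..22.44..
After op 6 (insert('i')): buffer="ttbbiiyktbiltbiyh" (len 17), cursors c1@6 c3@6 c2@11 c4@15, authorship 131313..222.444..
After op 7 (delete): buffer="ttbbyktbltbyh" (len 13), cursors c1@4 c3@4 c2@8 c4@11, authorship 1313..22.44..
Authorship (.=original, N=cursor N): 1 3 1 3 . . 2 2 . 4 4 . .
Index 6: author = 2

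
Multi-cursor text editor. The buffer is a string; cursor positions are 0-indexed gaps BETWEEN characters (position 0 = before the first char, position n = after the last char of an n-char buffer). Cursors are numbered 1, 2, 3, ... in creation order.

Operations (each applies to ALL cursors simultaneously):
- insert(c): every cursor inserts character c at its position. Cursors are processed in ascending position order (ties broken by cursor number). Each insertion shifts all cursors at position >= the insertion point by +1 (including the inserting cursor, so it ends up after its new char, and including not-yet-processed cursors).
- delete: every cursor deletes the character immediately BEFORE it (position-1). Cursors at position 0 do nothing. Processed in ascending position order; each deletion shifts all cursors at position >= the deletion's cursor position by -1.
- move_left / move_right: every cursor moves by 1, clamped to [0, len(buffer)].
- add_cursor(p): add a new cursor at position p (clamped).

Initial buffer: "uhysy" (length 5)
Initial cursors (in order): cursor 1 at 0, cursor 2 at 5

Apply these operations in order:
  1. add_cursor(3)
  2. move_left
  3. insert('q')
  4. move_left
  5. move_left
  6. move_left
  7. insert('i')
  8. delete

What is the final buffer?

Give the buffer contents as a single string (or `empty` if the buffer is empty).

Answer: quhqysqy

Derivation:
After op 1 (add_cursor(3)): buffer="uhysy" (len 5), cursors c1@0 c3@3 c2@5, authorship .....
After op 2 (move_left): buffer="uhysy" (len 5), cursors c1@0 c3@2 c2@4, authorship .....
After op 3 (insert('q')): buffer="quhqysqy" (len 8), cursors c1@1 c3@4 c2@7, authorship 1..3..2.
After op 4 (move_left): buffer="quhqysqy" (len 8), cursors c1@0 c3@3 c2@6, authorship 1..3..2.
After op 5 (move_left): buffer="quhqysqy" (len 8), cursors c1@0 c3@2 c2@5, authorship 1..3..2.
After op 6 (move_left): buffer="quhqysqy" (len 8), cursors c1@0 c3@1 c2@4, authorship 1..3..2.
After op 7 (insert('i')): buffer="iqiuhqiysqy" (len 11), cursors c1@1 c3@3 c2@7, authorship 113..32..2.
After op 8 (delete): buffer="quhqysqy" (len 8), cursors c1@0 c3@1 c2@4, authorship 1..3..2.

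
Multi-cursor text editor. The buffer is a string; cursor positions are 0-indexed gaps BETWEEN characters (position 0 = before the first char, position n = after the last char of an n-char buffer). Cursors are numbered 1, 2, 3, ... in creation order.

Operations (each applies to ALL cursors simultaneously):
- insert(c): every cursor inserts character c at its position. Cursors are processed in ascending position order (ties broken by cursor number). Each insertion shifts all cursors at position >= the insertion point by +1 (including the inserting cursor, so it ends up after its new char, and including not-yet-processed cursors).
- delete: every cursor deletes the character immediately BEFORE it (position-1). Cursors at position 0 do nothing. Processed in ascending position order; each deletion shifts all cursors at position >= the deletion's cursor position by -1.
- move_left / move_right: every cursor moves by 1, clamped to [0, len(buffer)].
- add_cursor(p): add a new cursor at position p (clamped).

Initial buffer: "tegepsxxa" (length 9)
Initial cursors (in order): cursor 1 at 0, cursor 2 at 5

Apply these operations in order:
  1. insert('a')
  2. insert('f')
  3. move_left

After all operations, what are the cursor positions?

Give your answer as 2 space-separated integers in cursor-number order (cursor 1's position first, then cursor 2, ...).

After op 1 (insert('a')): buffer="ategepasxxa" (len 11), cursors c1@1 c2@7, authorship 1.....2....
After op 2 (insert('f')): buffer="aftegepafsxxa" (len 13), cursors c1@2 c2@9, authorship 11.....22....
After op 3 (move_left): buffer="aftegepafsxxa" (len 13), cursors c1@1 c2@8, authorship 11.....22....

Answer: 1 8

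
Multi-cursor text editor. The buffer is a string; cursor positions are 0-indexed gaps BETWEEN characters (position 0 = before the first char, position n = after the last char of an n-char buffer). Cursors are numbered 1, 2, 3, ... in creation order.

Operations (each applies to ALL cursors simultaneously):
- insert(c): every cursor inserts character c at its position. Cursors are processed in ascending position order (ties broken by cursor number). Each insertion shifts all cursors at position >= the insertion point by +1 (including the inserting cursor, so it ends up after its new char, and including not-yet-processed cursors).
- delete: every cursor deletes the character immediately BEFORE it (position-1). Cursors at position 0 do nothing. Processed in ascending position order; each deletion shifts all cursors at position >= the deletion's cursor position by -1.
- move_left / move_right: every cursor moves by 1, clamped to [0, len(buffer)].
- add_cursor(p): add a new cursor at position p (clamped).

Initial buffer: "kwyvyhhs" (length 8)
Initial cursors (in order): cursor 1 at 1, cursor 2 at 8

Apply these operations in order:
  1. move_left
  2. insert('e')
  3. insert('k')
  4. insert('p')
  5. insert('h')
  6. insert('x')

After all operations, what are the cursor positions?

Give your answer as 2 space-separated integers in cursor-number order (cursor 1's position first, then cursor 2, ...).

After op 1 (move_left): buffer="kwyvyhhs" (len 8), cursors c1@0 c2@7, authorship ........
After op 2 (insert('e')): buffer="ekwyvyhhes" (len 10), cursors c1@1 c2@9, authorship 1.......2.
After op 3 (insert('k')): buffer="ekkwyvyhheks" (len 12), cursors c1@2 c2@11, authorship 11.......22.
After op 4 (insert('p')): buffer="ekpkwyvyhhekps" (len 14), cursors c1@3 c2@13, authorship 111.......222.
After op 5 (insert('h')): buffer="ekphkwyvyhhekphs" (len 16), cursors c1@4 c2@15, authorship 1111.......2222.
After op 6 (insert('x')): buffer="ekphxkwyvyhhekphxs" (len 18), cursors c1@5 c2@17, authorship 11111.......22222.

Answer: 5 17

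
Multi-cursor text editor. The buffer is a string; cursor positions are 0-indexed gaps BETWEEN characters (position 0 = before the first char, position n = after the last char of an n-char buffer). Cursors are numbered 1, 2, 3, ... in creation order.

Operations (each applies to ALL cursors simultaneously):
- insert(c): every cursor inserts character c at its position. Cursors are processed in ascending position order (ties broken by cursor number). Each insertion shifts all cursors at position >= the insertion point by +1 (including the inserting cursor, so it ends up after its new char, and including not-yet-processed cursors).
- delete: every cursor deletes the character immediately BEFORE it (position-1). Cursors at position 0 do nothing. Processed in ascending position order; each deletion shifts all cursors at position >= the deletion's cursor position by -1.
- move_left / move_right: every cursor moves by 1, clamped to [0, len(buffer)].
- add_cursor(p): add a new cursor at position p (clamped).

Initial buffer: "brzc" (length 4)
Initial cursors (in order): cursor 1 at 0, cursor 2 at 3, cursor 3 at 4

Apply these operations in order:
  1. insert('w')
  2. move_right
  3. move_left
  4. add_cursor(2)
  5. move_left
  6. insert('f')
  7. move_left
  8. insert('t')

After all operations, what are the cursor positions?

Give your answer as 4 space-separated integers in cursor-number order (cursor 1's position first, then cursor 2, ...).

Answer: 1 9 12 4

Derivation:
After op 1 (insert('w')): buffer="wbrzwcw" (len 7), cursors c1@1 c2@5 c3@7, authorship 1...2.3
After op 2 (move_right): buffer="wbrzwcw" (len 7), cursors c1@2 c2@6 c3@7, authorship 1...2.3
After op 3 (move_left): buffer="wbrzwcw" (len 7), cursors c1@1 c2@5 c3@6, authorship 1...2.3
After op 4 (add_cursor(2)): buffer="wbrzwcw" (len 7), cursors c1@1 c4@2 c2@5 c3@6, authorship 1...2.3
After op 5 (move_left): buffer="wbrzwcw" (len 7), cursors c1@0 c4@1 c2@4 c3@5, authorship 1...2.3
After op 6 (insert('f')): buffer="fwfbrzfwfcw" (len 11), cursors c1@1 c4@3 c2@7 c3@9, authorship 114...223.3
After op 7 (move_left): buffer="fwfbrzfwfcw" (len 11), cursors c1@0 c4@2 c2@6 c3@8, authorship 114...223.3
After op 8 (insert('t')): buffer="tfwtfbrztfwtfcw" (len 15), cursors c1@1 c4@4 c2@9 c3@12, authorship 11144...22233.3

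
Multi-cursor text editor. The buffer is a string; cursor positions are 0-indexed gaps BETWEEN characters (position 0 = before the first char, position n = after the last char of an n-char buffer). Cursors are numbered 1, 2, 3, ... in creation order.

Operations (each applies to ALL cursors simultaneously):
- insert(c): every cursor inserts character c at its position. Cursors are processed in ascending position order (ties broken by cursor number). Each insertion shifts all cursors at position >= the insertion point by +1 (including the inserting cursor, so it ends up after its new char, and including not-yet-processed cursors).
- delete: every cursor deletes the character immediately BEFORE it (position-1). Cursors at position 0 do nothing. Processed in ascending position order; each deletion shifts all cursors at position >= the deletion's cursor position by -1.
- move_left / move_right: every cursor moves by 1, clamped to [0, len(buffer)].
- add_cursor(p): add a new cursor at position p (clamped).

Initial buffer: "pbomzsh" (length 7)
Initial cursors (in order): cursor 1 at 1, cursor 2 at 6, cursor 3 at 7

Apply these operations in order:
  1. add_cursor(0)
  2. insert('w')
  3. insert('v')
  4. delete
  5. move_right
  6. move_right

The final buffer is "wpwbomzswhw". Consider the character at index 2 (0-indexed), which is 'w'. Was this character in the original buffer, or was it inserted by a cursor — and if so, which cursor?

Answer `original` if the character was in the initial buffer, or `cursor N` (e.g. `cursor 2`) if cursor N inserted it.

After op 1 (add_cursor(0)): buffer="pbomzsh" (len 7), cursors c4@0 c1@1 c2@6 c3@7, authorship .......
After op 2 (insert('w')): buffer="wpwbomzswhw" (len 11), cursors c4@1 c1@3 c2@9 c3@11, authorship 4.1.....2.3
After op 3 (insert('v')): buffer="wvpwvbomzswvhwv" (len 15), cursors c4@2 c1@5 c2@12 c3@15, authorship 44.11.....22.33
After op 4 (delete): buffer="wpwbomzswhw" (len 11), cursors c4@1 c1@3 c2@9 c3@11, authorship 4.1.....2.3
After op 5 (move_right): buffer="wpwbomzswhw" (len 11), cursors c4@2 c1@4 c2@10 c3@11, authorship 4.1.....2.3
After op 6 (move_right): buffer="wpwbomzswhw" (len 11), cursors c4@3 c1@5 c2@11 c3@11, authorship 4.1.....2.3
Authorship (.=original, N=cursor N): 4 . 1 . . . . . 2 . 3
Index 2: author = 1

Answer: cursor 1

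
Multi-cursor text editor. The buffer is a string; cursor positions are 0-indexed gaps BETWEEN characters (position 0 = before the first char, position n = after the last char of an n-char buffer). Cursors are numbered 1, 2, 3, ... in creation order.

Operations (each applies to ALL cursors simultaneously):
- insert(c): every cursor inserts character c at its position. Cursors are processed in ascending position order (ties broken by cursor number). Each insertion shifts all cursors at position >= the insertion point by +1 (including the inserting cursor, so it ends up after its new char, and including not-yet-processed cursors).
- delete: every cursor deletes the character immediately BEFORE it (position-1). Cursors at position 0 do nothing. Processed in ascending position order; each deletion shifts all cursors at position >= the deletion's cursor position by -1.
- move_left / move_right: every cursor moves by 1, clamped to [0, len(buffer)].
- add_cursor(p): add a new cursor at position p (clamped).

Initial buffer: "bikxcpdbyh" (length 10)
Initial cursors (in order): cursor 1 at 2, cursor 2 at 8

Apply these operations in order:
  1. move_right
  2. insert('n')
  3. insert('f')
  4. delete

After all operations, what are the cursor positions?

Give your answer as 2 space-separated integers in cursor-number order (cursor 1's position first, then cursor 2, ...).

Answer: 4 11

Derivation:
After op 1 (move_right): buffer="bikxcpdbyh" (len 10), cursors c1@3 c2@9, authorship ..........
After op 2 (insert('n')): buffer="biknxcpdbynh" (len 12), cursors c1@4 c2@11, authorship ...1......2.
After op 3 (insert('f')): buffer="biknfxcpdbynfh" (len 14), cursors c1@5 c2@13, authorship ...11......22.
After op 4 (delete): buffer="biknxcpdbynh" (len 12), cursors c1@4 c2@11, authorship ...1......2.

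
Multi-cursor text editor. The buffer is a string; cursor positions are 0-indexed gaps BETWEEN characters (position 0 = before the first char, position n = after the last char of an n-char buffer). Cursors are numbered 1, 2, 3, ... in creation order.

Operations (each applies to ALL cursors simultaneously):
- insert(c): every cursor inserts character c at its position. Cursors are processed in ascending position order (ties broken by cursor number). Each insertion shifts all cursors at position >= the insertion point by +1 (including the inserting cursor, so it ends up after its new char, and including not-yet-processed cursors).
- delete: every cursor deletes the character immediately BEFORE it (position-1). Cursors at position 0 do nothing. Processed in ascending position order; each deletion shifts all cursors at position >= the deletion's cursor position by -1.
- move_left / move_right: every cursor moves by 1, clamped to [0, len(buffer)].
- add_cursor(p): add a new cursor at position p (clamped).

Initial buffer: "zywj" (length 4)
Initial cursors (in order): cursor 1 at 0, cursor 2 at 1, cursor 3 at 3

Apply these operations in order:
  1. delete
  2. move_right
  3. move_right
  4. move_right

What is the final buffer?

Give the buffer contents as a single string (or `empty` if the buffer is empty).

Answer: yj

Derivation:
After op 1 (delete): buffer="yj" (len 2), cursors c1@0 c2@0 c3@1, authorship ..
After op 2 (move_right): buffer="yj" (len 2), cursors c1@1 c2@1 c3@2, authorship ..
After op 3 (move_right): buffer="yj" (len 2), cursors c1@2 c2@2 c3@2, authorship ..
After op 4 (move_right): buffer="yj" (len 2), cursors c1@2 c2@2 c3@2, authorship ..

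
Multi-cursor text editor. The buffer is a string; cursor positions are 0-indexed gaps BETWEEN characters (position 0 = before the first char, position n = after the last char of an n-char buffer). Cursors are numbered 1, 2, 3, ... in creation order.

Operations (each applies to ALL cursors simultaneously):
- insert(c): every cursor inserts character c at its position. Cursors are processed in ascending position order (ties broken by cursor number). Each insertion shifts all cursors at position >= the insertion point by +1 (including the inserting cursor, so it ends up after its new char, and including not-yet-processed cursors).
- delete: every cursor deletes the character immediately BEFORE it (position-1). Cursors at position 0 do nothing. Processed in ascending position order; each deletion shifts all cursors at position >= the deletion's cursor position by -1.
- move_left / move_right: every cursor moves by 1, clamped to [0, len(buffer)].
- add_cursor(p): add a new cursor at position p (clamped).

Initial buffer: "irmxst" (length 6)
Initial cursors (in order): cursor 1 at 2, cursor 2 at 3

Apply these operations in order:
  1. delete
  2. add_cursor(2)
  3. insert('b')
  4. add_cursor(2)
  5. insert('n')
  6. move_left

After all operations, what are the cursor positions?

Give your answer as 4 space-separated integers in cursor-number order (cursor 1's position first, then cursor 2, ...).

Answer: 5 5 8 2

Derivation:
After op 1 (delete): buffer="ixst" (len 4), cursors c1@1 c2@1, authorship ....
After op 2 (add_cursor(2)): buffer="ixst" (len 4), cursors c1@1 c2@1 c3@2, authorship ....
After op 3 (insert('b')): buffer="ibbxbst" (len 7), cursors c1@3 c2@3 c3@5, authorship .12.3..
After op 4 (add_cursor(2)): buffer="ibbxbst" (len 7), cursors c4@2 c1@3 c2@3 c3@5, authorship .12.3..
After op 5 (insert('n')): buffer="ibnbnnxbnst" (len 11), cursors c4@3 c1@6 c2@6 c3@9, authorship .14212.33..
After op 6 (move_left): buffer="ibnbnnxbnst" (len 11), cursors c4@2 c1@5 c2@5 c3@8, authorship .14212.33..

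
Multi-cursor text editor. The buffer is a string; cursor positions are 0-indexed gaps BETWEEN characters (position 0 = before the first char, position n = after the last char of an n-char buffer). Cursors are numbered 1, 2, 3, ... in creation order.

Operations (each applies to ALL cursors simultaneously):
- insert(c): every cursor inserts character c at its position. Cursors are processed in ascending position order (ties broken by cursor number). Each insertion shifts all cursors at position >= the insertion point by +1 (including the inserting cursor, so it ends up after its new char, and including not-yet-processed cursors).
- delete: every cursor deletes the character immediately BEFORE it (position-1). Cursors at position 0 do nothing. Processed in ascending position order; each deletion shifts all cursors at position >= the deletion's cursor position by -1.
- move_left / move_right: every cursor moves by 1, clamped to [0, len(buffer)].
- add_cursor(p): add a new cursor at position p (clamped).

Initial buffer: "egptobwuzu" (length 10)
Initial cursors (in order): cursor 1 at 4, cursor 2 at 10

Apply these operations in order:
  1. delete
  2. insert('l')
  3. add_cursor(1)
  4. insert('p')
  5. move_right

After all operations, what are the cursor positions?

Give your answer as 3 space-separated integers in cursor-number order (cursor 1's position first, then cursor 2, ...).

After op 1 (delete): buffer="egpobwuz" (len 8), cursors c1@3 c2@8, authorship ........
After op 2 (insert('l')): buffer="egplobwuzl" (len 10), cursors c1@4 c2@10, authorship ...1.....2
After op 3 (add_cursor(1)): buffer="egplobwuzl" (len 10), cursors c3@1 c1@4 c2@10, authorship ...1.....2
After op 4 (insert('p')): buffer="epgplpobwuzlp" (len 13), cursors c3@2 c1@6 c2@13, authorship .3..11.....22
After op 5 (move_right): buffer="epgplpobwuzlp" (len 13), cursors c3@3 c1@7 c2@13, authorship .3..11.....22

Answer: 7 13 3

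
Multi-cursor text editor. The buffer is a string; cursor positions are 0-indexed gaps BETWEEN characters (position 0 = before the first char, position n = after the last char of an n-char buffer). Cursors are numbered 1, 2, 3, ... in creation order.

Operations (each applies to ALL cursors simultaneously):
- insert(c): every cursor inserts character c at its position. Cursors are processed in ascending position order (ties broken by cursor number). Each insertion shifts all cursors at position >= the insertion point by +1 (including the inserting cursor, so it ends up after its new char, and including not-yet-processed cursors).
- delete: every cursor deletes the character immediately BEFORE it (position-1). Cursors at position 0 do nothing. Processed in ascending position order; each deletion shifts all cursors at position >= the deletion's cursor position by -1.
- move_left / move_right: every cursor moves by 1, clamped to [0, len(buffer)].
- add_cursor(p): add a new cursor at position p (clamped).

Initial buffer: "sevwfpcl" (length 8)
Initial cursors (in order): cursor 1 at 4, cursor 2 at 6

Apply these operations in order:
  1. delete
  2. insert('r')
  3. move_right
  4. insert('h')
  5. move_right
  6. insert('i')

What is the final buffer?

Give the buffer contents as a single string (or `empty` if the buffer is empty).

Answer: sevrfhrichli

Derivation:
After op 1 (delete): buffer="sevfcl" (len 6), cursors c1@3 c2@4, authorship ......
After op 2 (insert('r')): buffer="sevrfrcl" (len 8), cursors c1@4 c2@6, authorship ...1.2..
After op 3 (move_right): buffer="sevrfrcl" (len 8), cursors c1@5 c2@7, authorship ...1.2..
After op 4 (insert('h')): buffer="sevrfhrchl" (len 10), cursors c1@6 c2@9, authorship ...1.12.2.
After op 5 (move_right): buffer="sevrfhrchl" (len 10), cursors c1@7 c2@10, authorship ...1.12.2.
After op 6 (insert('i')): buffer="sevrfhrichli" (len 12), cursors c1@8 c2@12, authorship ...1.121.2.2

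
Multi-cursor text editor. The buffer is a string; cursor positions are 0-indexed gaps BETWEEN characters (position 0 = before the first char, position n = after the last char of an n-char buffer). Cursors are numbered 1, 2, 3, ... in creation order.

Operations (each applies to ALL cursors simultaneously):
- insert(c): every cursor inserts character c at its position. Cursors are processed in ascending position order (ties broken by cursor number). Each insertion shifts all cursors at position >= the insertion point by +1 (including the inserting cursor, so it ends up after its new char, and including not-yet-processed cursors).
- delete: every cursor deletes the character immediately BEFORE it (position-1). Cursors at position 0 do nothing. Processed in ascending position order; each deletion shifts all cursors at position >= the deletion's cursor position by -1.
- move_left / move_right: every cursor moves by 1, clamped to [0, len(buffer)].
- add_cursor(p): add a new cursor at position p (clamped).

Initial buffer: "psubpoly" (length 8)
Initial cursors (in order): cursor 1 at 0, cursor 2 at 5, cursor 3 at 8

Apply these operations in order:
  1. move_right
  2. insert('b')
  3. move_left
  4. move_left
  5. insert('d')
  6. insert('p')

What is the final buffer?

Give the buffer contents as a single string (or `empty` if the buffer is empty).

After op 1 (move_right): buffer="psubpoly" (len 8), cursors c1@1 c2@6 c3@8, authorship ........
After op 2 (insert('b')): buffer="pbsubpoblyb" (len 11), cursors c1@2 c2@8 c3@11, authorship .1.....2..3
After op 3 (move_left): buffer="pbsubpoblyb" (len 11), cursors c1@1 c2@7 c3@10, authorship .1.....2..3
After op 4 (move_left): buffer="pbsubpoblyb" (len 11), cursors c1@0 c2@6 c3@9, authorship .1.....2..3
After op 5 (insert('d')): buffer="dpbsubpdobldyb" (len 14), cursors c1@1 c2@8 c3@12, authorship 1.1....2.2.3.3
After op 6 (insert('p')): buffer="dppbsubpdpobldpyb" (len 17), cursors c1@2 c2@10 c3@15, authorship 11.1....22.2.33.3

Answer: dppbsubpdpobldpyb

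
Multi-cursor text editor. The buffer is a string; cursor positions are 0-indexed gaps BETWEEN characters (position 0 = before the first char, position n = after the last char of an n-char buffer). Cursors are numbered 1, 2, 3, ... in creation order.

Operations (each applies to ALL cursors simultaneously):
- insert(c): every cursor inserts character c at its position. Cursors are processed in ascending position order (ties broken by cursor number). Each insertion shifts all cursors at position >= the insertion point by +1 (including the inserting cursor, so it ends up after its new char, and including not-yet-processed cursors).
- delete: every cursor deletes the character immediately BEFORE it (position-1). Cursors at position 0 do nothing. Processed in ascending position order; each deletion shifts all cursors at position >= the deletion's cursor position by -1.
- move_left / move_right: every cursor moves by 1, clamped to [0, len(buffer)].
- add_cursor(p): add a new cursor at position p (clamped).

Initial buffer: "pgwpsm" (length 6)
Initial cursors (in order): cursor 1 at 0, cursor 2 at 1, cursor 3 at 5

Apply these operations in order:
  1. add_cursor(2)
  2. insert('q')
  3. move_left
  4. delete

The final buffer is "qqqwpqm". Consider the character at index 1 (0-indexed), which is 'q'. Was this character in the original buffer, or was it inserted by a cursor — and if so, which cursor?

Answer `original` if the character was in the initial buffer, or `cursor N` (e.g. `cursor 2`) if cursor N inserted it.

Answer: cursor 2

Derivation:
After op 1 (add_cursor(2)): buffer="pgwpsm" (len 6), cursors c1@0 c2@1 c4@2 c3@5, authorship ......
After op 2 (insert('q')): buffer="qpqgqwpsqm" (len 10), cursors c1@1 c2@3 c4@5 c3@9, authorship 1.2.4...3.
After op 3 (move_left): buffer="qpqgqwpsqm" (len 10), cursors c1@0 c2@2 c4@4 c3@8, authorship 1.2.4...3.
After op 4 (delete): buffer="qqqwpqm" (len 7), cursors c1@0 c2@1 c4@2 c3@5, authorship 124..3.
Authorship (.=original, N=cursor N): 1 2 4 . . 3 .
Index 1: author = 2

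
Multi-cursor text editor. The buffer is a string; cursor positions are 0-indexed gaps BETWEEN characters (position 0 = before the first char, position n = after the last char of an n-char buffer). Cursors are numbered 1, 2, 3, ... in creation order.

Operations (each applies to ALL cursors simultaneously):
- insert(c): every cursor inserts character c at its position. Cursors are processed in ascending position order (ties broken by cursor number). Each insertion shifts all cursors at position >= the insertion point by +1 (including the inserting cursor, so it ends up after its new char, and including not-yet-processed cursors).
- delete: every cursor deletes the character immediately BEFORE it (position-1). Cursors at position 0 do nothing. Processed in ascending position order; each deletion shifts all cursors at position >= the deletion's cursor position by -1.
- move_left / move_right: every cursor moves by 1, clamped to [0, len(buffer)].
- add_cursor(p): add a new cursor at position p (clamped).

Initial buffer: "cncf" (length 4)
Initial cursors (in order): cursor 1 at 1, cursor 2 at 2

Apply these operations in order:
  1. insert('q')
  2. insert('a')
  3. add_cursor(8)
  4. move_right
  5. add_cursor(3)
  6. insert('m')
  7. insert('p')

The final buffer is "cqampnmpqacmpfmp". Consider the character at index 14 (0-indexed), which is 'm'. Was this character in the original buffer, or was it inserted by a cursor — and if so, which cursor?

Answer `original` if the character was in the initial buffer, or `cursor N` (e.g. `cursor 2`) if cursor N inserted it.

After op 1 (insert('q')): buffer="cqnqcf" (len 6), cursors c1@2 c2@4, authorship .1.2..
After op 2 (insert('a')): buffer="cqanqacf" (len 8), cursors c1@3 c2@6, authorship .11.22..
After op 3 (add_cursor(8)): buffer="cqanqacf" (len 8), cursors c1@3 c2@6 c3@8, authorship .11.22..
After op 4 (move_right): buffer="cqanqacf" (len 8), cursors c1@4 c2@7 c3@8, authorship .11.22..
After op 5 (add_cursor(3)): buffer="cqanqacf" (len 8), cursors c4@3 c1@4 c2@7 c3@8, authorship .11.22..
After op 6 (insert('m')): buffer="cqamnmqacmfm" (len 12), cursors c4@4 c1@6 c2@10 c3@12, authorship .114.122.2.3
After op 7 (insert('p')): buffer="cqampnmpqacmpfmp" (len 16), cursors c4@5 c1@8 c2@13 c3@16, authorship .1144.1122.22.33
Authorship (.=original, N=cursor N): . 1 1 4 4 . 1 1 2 2 . 2 2 . 3 3
Index 14: author = 3

Answer: cursor 3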